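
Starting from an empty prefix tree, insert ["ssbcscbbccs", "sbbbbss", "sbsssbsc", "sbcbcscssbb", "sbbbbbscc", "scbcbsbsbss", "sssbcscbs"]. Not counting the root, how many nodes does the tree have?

53

Count nodes per top-level branch (shared prefixes stored once):
  's'-branch (sbbbbbscc, sbbbbss, sbcbcscssbb, sbsssbsc, scbcbsbsbss, ssbcscbbccs, sssbcscbs): 53 nodes
Sum: 53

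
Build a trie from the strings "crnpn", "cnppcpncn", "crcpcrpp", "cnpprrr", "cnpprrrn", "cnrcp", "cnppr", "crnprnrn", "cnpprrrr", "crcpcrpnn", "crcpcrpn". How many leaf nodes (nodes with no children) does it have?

8

Leaves are exactly the stored words that no other stored word extends.
Those words: "cnppcpncn", "cnpprrrn", "cnpprrrr", "cnrcp", "crcpcrpnn", "crcpcrpp", "crnpn", "crnprnrn"
Leaf count: 8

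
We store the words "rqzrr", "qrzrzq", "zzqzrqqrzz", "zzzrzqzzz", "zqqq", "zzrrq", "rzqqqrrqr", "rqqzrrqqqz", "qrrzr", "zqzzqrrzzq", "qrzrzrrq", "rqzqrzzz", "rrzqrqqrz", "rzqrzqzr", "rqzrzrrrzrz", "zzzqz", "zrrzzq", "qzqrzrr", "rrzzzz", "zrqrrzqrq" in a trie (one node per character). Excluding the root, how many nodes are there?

112

For each word, the new-node count is its length minus the longest prefix already in the trie:
  "rqzrr" → 5 new (r, q, z, r, r)
  "qrzrzq" → 6 new (q, r, z, r, z, q)
  "zzqzrqqrzz" → 10 new (z, z, q, z, r, q, q, r, z, z)
  "zzzrzqzzz" → prefix "zz" already present; 7 new (z, r, z, q, z, z, z)
  "zqqq" → prefix "z" already present; 3 new (q, q, q)
  "zzrrq" → prefix "zz" already present; 3 new (r, r, q)
  "rzqqqrrqr" → prefix "r" already present; 8 new (z, q, q, q, r, r, q, r)
  "rqqzrrqqqz" → prefix "rq" already present; 8 new (q, z, r, r, q, q, q, z)
  "qrrzr" → prefix "qr" already present; 3 new (r, z, r)
  "zqzzqrrzzq" → prefix "zq" already present; 8 new (z, z, q, r, r, z, z, q)
  "qrzrzrrq" → prefix "qrzrz" already present; 3 new (r, r, q)
  "rqzqrzzz" → prefix "rqz" already present; 5 new (q, r, z, z, z)
  "rrzqrqqrz" → prefix "r" already present; 8 new (r, z, q, r, q, q, r, z)
  "rzqrzqzr" → prefix "rzq" already present; 5 new (r, z, q, z, r)
  "rqzrzrrrzrz" → prefix "rqzr" already present; 7 new (z, r, r, r, z, r, z)
  "zzzqz" → prefix "zzz" already present; 2 new (q, z)
  "zrrzzq" → prefix "z" already present; 5 new (r, r, z, z, q)
  "qzqrzrr" → prefix "q" already present; 6 new (z, q, r, z, r, r)
  "rrzzzz" → prefix "rrz" already present; 3 new (z, z, z)
  "zrqrrzqrq" → prefix "zr" already present; 7 new (q, r, r, z, q, r, q)
Total nodes = 5 + 6 + 10 + 7 + 3 + 3 + 8 + 8 + 3 + 8 + 3 + 5 + 8 + 5 + 7 + 2 + 5 + 6 + 3 + 7 = 112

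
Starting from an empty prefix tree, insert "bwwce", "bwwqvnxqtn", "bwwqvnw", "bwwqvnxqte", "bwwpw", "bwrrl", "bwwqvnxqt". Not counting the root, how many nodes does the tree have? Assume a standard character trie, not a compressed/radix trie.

19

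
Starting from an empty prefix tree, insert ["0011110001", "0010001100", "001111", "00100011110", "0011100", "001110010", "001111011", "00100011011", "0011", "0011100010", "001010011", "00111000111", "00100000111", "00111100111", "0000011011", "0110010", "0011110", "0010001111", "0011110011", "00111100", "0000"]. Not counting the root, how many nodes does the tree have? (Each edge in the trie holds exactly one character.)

Insert word by word; a character creates a node only if that edge doesn't already exist:
  "0011110001" → 10 new (0, 0, 1, 1, 1, 1, 0, 0, 0, 1)
  "0010001100" → prefix "001" already present; 7 new (0, 0, 0, 1, 1, 0, 0)
  "001111" → prefix "001111" already present; 0 new (none)
  "00100011110" → prefix "00100011" already present; 3 new (1, 1, 0)
  "0011100" → prefix "00111" already present; 2 new (0, 0)
  "001110010" → prefix "0011100" already present; 2 new (1, 0)
  "001111011" → prefix "0011110" already present; 2 new (1, 1)
  "00100011011" → prefix "001000110" already present; 2 new (1, 1)
  "0011" → prefix "0011" already present; 0 new (none)
  "0011100010" → prefix "0011100" already present; 3 new (0, 1, 0)
  "001010011" → prefix "0010" already present; 5 new (1, 0, 0, 1, 1)
  "00111000111" → prefix "001110001" already present; 2 new (1, 1)
  "00100000111" → prefix "001000" already present; 5 new (0, 0, 1, 1, 1)
  "00111100111" → prefix "00111100" already present; 3 new (1, 1, 1)
  "0000011011" → prefix "00" already present; 8 new (0, 0, 0, 1, 1, 0, 1, 1)
  "0110010" → prefix "0" already present; 6 new (1, 1, 0, 0, 1, 0)
  "0011110" → prefix "0011110" already present; 0 new (none)
  "0010001111" → prefix "0010001111" already present; 0 new (none)
  "0011110011" → prefix "0011110011" already present; 0 new (none)
  "00111100" → prefix "00111100" already present; 0 new (none)
  "0000" → prefix "0000" already present; 0 new (none)
Total nodes = 10 + 7 + 0 + 3 + 2 + 2 + 2 + 2 + 0 + 3 + 5 + 2 + 5 + 3 + 8 + 6 + 0 + 0 + 0 + 0 + 0 = 60

60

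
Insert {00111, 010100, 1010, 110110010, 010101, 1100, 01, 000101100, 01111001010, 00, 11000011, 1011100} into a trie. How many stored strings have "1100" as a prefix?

2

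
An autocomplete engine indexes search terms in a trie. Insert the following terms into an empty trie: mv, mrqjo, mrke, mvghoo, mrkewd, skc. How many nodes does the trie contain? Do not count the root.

17

Trace insertions, counting only characters that open a new branch:
  "mv" → 2 new (m, v)
  "mrqjo" → prefix "m" already present; 4 new (r, q, j, o)
  "mrke" → prefix "mr" already present; 2 new (k, e)
  "mvghoo" → prefix "mv" already present; 4 new (g, h, o, o)
  "mrkewd" → prefix "mrke" already present; 2 new (w, d)
  "skc" → 3 new (s, k, c)
Total nodes = 2 + 4 + 2 + 4 + 2 + 3 = 17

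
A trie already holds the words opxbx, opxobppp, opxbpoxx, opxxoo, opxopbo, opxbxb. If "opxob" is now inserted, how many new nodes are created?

"opxob" is already a full path in the trie; only an end-marker is added.
No new nodes are needed: 0.

0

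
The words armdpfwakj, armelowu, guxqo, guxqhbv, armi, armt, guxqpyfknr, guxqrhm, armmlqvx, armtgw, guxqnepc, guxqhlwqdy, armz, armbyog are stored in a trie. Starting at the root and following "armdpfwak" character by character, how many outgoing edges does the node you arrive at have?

Follow the path "armdpfwak" to its node, then look at its outgoing edges.
Distinct next characters after "armdpfwak": j.
That node has 1 child edge.

1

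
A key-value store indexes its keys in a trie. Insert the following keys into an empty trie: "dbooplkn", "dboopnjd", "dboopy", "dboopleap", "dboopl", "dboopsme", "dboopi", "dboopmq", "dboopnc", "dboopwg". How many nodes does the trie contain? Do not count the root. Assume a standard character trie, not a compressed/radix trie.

Trie structure (* marks end of a word):
(root)
└─ d
   └─ b
      └─ o
         └─ o
            └─ p
               ├─ i *
               ├─ l *
               │  ├─ e
               │  │  └─ a
               │  │     └─ p *
               │  └─ k
               │     └─ n *
               ├─ m
               │  └─ q *
               ├─ n
               │  ├─ c *
               │  └─ j
               │     └─ d *
               ├─ s
               │  └─ m
               │     └─ e *
               ├─ w
               │  └─ g *
               └─ y *
Counting every labelled node above: 24.

24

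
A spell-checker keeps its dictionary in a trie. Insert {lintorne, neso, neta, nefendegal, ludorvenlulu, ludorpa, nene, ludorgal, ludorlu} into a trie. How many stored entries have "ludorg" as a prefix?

1

Traverse to the node for "ludorg", then collect every word in that subtree.
Words under "ludorg": ludorgal
Count: 1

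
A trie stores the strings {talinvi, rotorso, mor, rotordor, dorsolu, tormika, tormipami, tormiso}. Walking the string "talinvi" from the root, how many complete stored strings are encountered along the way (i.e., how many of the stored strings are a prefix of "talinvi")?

Check each prefix of "talinvi" against the stored set — each match is an end-marker on the path.
Prefixes of the query that are stored words: "talinvi"
Count: 1

1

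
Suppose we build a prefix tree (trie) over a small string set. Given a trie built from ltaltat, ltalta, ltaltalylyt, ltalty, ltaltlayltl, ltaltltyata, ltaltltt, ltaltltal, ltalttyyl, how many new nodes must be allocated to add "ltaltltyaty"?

"ltaltltyat" is already a path in the trie; the remaining "y" must be added.
New nodes needed: |"ltaltltyaty"| − 10 = 11 − 10 = 1.

1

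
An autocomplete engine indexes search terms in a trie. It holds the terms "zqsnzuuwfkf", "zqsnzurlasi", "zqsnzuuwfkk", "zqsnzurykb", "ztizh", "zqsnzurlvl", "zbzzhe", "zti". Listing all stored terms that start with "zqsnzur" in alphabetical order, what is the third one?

zqsnzurykb

Words with prefix "zqsnzur", in lexicographic order: "zqsnzurlasi", "zqsnzurlvl", "zqsnzurykb"
Position 3: zqsnzurykb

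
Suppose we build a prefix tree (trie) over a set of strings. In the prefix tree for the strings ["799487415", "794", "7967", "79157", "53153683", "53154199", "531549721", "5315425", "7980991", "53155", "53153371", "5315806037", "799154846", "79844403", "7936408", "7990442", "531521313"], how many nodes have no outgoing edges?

17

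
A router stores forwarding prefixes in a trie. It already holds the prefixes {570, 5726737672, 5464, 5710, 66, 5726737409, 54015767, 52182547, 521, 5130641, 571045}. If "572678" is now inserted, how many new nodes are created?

1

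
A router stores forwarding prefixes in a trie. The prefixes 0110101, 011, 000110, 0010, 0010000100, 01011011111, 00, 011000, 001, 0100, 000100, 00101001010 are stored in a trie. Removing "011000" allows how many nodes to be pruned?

2

A node on "011000"'s path can go only if nothing else ends at it or branches off below it.
The suffix "00" (2 nodes) is used only by "011000"; the node for "0110" still has the child "1", so pruning stops there.
Nodes removed: 2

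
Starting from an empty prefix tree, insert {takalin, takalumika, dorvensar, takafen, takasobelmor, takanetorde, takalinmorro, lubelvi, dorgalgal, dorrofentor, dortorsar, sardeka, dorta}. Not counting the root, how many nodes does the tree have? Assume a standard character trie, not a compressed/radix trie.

79

Trace insertions, counting only characters that open a new branch:
  "takalin" → 7 new (t, a, k, a, l, i, n)
  "takalumika" → prefix "takal" already present; 5 new (u, m, i, k, a)
  "dorvensar" → 9 new (d, o, r, v, e, n, s, a, r)
  "takafen" → prefix "taka" already present; 3 new (f, e, n)
  "takasobelmor" → prefix "taka" already present; 8 new (s, o, b, e, l, m, o, r)
  "takanetorde" → prefix "taka" already present; 7 new (n, e, t, o, r, d, e)
  "takalinmorro" → prefix "takalin" already present; 5 new (m, o, r, r, o)
  "lubelvi" → 7 new (l, u, b, e, l, v, i)
  "dorgalgal" → prefix "dor" already present; 6 new (g, a, l, g, a, l)
  "dorrofentor" → prefix "dor" already present; 8 new (r, o, f, e, n, t, o, r)
  "dortorsar" → prefix "dor" already present; 6 new (t, o, r, s, a, r)
  "sardeka" → 7 new (s, a, r, d, e, k, a)
  "dorta" → prefix "dort" already present; 1 new (a)
Total nodes = 7 + 5 + 9 + 3 + 8 + 7 + 5 + 7 + 6 + 8 + 6 + 7 + 1 = 79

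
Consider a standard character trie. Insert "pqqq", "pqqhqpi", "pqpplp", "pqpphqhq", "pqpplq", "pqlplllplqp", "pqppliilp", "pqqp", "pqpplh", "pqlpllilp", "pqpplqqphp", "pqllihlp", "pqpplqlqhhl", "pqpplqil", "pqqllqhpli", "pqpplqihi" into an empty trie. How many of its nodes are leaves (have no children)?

15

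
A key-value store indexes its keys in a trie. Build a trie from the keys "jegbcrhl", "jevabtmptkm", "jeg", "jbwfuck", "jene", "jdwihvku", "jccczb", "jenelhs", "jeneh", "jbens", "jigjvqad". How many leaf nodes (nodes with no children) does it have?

9

Leaves are exactly the stored words that no other stored word extends.
Those words: "jbens", "jbwfuck", "jccczb", "jdwihvku", "jegbcrhl", "jeneh", "jenelhs", "jevabtmptkm", "jigjvqad"
Leaf count: 9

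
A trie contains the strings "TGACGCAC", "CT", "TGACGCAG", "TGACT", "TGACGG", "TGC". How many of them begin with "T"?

5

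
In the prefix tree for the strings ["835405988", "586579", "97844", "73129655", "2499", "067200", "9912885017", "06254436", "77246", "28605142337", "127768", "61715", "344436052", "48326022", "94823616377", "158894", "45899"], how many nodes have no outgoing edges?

17

A leaf is a node with no children — equivalently, the end of a word that is not a proper prefix of any other stored word.
Those words: "06254436", "067200", "127768", "158894", "2499", "28605142337", "344436052", "45899", "48326022", "586579", "61715", "73129655", "77246", "835405988", "94823616377", "97844", "9912885017"
Leaf count: 17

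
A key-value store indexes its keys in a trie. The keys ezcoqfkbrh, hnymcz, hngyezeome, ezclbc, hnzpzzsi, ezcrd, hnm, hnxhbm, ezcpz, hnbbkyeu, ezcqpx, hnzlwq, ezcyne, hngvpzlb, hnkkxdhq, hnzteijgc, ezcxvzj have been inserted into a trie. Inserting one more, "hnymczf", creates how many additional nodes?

The longest prefix of "hnymczf" already in the trie is "hnymcz" (length 6).
Each of the 1 remaining characters creates one node.

1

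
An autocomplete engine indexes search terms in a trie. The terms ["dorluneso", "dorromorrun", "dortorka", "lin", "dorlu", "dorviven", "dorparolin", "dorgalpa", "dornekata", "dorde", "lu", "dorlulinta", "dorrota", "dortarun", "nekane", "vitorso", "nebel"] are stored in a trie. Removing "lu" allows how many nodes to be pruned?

1

After clearing the end-marker at "lu", prune upward until reaching a node still needed by another word.
The suffix "u" (1 node) is used only by "lu"; the node for "l" still has the child "i", so pruning stops there.
Nodes removed: 1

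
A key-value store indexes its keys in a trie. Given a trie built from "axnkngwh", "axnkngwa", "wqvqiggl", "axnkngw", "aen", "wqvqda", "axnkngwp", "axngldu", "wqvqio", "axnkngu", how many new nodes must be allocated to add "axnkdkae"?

"axnk" is already a path in the trie; the remaining "dkae" must be added.
So 8 − 4 = 4 new nodes.

4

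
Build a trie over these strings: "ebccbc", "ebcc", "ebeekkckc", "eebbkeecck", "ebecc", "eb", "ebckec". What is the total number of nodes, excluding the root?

27

For each word, the new-node count is its length minus the longest prefix already in the trie:
  "ebccbc" → 6 new (e, b, c, c, b, c)
  "ebcc" → prefix "ebcc" already present; 0 new (none)
  "ebeekkckc" → prefix "eb" already present; 7 new (e, e, k, k, c, k, c)
  "eebbkeecck" → prefix "e" already present; 9 new (e, b, b, k, e, e, c, c, k)
  "ebecc" → prefix "ebe" already present; 2 new (c, c)
  "eb" → prefix "eb" already present; 0 new (none)
  "ebckec" → prefix "ebc" already present; 3 new (k, e, c)
Total nodes = 6 + 0 + 7 + 9 + 2 + 0 + 3 = 27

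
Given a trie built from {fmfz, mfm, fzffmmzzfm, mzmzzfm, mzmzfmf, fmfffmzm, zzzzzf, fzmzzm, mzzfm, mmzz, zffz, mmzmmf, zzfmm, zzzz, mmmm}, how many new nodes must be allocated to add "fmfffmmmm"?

Walking "fmfffmmmm" from the root, the first 6 characters ("fmfffm") follow existing edges; "m" is the first miss.
So 9 − 6 = 3 new nodes.

3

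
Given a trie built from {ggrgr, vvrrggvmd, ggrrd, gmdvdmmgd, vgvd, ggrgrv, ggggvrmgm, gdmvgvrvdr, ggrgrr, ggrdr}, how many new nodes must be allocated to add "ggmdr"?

3

Walking "ggmdr" from the root, the first 2 characters ("gg") follow existing edges; "m" is the first miss.
New nodes needed: |"ggmdr"| − 2 = 5 − 2 = 3.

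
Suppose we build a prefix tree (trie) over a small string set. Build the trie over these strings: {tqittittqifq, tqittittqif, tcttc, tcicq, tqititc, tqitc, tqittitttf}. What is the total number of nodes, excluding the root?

Trie structure (* marks end of a word):
(root)
└─ t
   ├─ c
   │  ├─ i
   │  │  └─ c
   │  │     └─ q *
   │  └─ t
   │     └─ t
   │        └─ c *
   └─ q
      └─ i
         └─ t
            ├─ c *
            ├─ i
            │  └─ t
            │     └─ c *
            └─ t
               └─ i
                  └─ t
                     └─ t
                        ├─ q
                        │  └─ i
                        │     └─ f *
                        │        └─ q *
                        └─ t
                           └─ f *
Counting every labelled node above: 25.

25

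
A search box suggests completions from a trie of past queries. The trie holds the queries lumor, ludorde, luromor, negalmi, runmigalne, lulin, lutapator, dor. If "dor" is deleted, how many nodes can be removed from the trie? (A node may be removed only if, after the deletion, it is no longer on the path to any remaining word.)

Walk "dor" from the leaf back toward the root, removing each node that no remaining word uses.
No other word shares any prefix with "dor", so all 3 of its nodes go.
Nodes removed: 3

3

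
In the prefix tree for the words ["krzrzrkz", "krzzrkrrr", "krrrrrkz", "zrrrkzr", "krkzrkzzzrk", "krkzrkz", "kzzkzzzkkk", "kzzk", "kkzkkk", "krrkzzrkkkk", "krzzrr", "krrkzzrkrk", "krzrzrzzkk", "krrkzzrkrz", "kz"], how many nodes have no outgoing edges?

12

A leaf is a node with no children — equivalently, the end of a word that is not a proper prefix of any other stored word.
Those words: "kkzkkk", "krkzrkzzzrk", "krrkzzrkkkk", "krrkzzrkrk", "krrkzzrkrz", "krrrrrkz", "krzrzrkz", "krzrzrzzkk", "krzzrkrrr", "krzzrr", "kzzkzzzkkk", "zrrrkzr"
Leaf count: 12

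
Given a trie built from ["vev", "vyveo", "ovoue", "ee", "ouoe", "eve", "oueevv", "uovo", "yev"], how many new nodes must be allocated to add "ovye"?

2

Walking "ovye" from the root, the first 2 characters ("ov") follow existing edges; "y" is the first miss.
New nodes needed: |"ovye"| − 2 = 4 − 2 = 2.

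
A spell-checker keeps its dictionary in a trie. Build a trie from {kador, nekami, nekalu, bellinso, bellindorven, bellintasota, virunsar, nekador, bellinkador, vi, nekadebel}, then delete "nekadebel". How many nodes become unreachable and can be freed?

Walk "nekadebel" from the leaf back toward the root, removing each node that no remaining word uses.
The suffix "ebel" (4 nodes) is used only by "nekadebel"; the node for "nekad" still has the child "o", so pruning stops there.
Nodes removed: 4

4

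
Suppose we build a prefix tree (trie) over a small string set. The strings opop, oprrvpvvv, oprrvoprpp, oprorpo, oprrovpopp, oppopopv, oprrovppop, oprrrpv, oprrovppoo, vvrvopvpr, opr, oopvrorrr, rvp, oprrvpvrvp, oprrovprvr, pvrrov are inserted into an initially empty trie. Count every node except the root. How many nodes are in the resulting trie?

71

Insert word by word; a character creates a node only if that edge doesn't already exist:
  "opop" → 4 new (o, p, o, p)
  "oprrvpvvv" → prefix "op" already present; 7 new (r, r, v, p, v, v, v)
  "oprrvoprpp" → prefix "oprrv" already present; 5 new (o, p, r, p, p)
  "oprorpo" → prefix "opr" already present; 4 new (o, r, p, o)
  "oprrovpopp" → prefix "oprr" already present; 6 new (o, v, p, o, p, p)
  "oppopopv" → prefix "op" already present; 6 new (p, o, p, o, p, v)
  "oprrovppop" → prefix "oprrovp" already present; 3 new (p, o, p)
  "oprrrpv" → prefix "oprr" already present; 3 new (r, p, v)
  "oprrovppoo" → prefix "oprrovppo" already present; 1 new (o)
  "vvrvopvpr" → 9 new (v, v, r, v, o, p, v, p, r)
  "opr" → prefix "opr" already present; 0 new (none)
  "oopvrorrr" → prefix "o" already present; 8 new (o, p, v, r, o, r, r, r)
  "rvp" → 3 new (r, v, p)
  "oprrvpvrvp" → prefix "oprrvpv" already present; 3 new (r, v, p)
  "oprrovprvr" → prefix "oprrovp" already present; 3 new (r, v, r)
  "pvrrov" → 6 new (p, v, r, r, o, v)
Total nodes = 4 + 7 + 5 + 4 + 6 + 6 + 3 + 3 + 1 + 9 + 0 + 8 + 3 + 3 + 3 + 6 = 71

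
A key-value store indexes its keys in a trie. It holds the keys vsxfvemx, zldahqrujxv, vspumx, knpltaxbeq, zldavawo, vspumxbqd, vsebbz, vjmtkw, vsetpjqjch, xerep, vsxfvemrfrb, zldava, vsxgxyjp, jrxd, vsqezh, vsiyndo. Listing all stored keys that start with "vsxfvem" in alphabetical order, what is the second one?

Filter for "vsxfvem…" and sort: "vsxfvemrfrb", "vsxfvemx"
The 2nd is vsxfvemx.

vsxfvemx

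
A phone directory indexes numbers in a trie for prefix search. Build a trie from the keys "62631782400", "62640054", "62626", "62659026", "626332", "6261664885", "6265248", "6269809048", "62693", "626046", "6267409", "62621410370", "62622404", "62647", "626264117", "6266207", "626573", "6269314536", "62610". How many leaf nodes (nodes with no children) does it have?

17

Leaves are exactly the stored words that no other stored word extends.
Those words: "626046", "62610", "6261664885", "62621410370", "62622404", "626264117", "62631782400", "626332", "62640054", "62647", "6265248", "626573", "62659026", "6266207", "6267409", "6269314536", "6269809048"
Leaf count: 17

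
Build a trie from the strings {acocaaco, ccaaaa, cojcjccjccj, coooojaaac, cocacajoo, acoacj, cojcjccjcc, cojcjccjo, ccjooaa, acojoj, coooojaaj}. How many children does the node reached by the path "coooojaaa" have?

1

Follow the path "coooojaaa" to its node, then look at its outgoing edges.
Distinct next characters after "coooojaaa": c.
That node has 1 child edge.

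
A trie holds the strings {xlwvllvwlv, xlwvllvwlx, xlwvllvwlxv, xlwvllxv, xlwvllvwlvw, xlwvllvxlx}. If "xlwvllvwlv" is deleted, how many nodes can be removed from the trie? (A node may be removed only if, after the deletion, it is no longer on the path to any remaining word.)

Walk "xlwvllvwlv" from the leaf back toward the root, removing each node that no remaining word uses.
Every node on "xlwvllvwlv" is still needed (e.g. by "xlwvllvwlvw"), so nothing is freed.
Nodes removed: 0

0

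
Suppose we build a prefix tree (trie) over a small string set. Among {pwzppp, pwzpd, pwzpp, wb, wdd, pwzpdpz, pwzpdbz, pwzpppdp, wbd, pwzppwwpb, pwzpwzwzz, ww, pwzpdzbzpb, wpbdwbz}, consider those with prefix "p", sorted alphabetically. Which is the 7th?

pwzpppdp

Words with prefix "p", in lexicographic order: "pwzpd", "pwzpdbz", "pwzpdpz", "pwzpdzbzpb", "pwzpp", "pwzppp", "pwzpppdp", "pwzppwwpb", "pwzpwzwzz"
Position 7: pwzpppdp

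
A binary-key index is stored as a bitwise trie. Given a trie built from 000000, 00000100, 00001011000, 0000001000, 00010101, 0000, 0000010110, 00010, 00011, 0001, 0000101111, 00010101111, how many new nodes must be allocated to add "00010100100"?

The longest prefix of "00010100100" already in the trie is "0001010" (length 7).
Each of the 4 remaining characters creates one node.

4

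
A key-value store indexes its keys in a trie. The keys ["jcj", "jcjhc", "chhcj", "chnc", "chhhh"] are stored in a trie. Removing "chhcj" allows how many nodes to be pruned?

2

After clearing the end-marker at "chhcj", prune upward until reaching a node still needed by another word.
The suffix "cj" (2 nodes) is used only by "chhcj"; the node for "chh" still has the child "h", so pruning stops there.
Nodes removed: 2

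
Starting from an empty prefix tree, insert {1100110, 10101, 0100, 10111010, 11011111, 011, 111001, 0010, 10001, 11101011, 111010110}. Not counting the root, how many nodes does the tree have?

Count nodes per top-level branch (shared prefixes stored once):
  '0'-branch (0010, 0100, 011): 8 nodes
  '1'-branch (10001, 10101, 10111010, 1100110, 11011111, 111001, 11101011, 111010110): 33 nodes
Sum: 41

41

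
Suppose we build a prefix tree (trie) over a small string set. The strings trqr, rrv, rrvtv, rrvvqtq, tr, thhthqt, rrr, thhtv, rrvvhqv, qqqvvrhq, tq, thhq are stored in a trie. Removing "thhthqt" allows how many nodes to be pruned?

3

A node on "thhthqt"'s path can go only if nothing else ends at it or branches off below it.
The suffix "hqt" (3 nodes) is used only by "thhthqt"; the node for "thht" still has the child "v", so pruning stops there.
Nodes removed: 3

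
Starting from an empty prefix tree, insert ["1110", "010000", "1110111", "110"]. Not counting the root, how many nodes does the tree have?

Count nodes per top-level branch (shared prefixes stored once):
  '0'-branch (010000): 6 nodes
  '1'-branch (110, 1110, 1110111): 8 nodes
Sum: 14

14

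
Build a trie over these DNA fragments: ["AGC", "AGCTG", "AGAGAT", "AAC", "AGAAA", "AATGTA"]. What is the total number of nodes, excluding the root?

Count nodes per top-level branch (shared prefixes stored once):
  'A'-branch (AAC, AATGTA, AGAAA, AGAGAT, AGC, AGCTG): 17 nodes
Sum: 17

17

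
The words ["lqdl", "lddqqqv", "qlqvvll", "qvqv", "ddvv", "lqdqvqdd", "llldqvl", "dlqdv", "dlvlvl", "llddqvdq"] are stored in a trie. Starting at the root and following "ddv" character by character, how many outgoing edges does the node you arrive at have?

1

Walk "ddv" from the root, arriving at one node.
Distinct next characters after "ddv": v.
That node has 1 child edge.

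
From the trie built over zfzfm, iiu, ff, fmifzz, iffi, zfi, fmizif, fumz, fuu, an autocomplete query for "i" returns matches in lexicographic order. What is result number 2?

iiu

DFS of the "i" subtree visits, in order: "iffi", "iiu"
Position 2: iiu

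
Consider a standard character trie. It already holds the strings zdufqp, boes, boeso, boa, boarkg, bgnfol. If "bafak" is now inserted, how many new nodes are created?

4

The longest prefix of "bafak" already in the trie is "b" (length 1).
So 5 − 1 = 4 new nodes.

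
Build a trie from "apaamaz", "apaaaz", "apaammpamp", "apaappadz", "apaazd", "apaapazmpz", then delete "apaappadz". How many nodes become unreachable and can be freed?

4

Walk "apaappadz" from the leaf back toward the root, removing each node that no remaining word uses.
The suffix "padz" (4 nodes) is used only by "apaappadz"; the node for "apaap" still has the child "a", so pruning stops there.
Nodes removed: 4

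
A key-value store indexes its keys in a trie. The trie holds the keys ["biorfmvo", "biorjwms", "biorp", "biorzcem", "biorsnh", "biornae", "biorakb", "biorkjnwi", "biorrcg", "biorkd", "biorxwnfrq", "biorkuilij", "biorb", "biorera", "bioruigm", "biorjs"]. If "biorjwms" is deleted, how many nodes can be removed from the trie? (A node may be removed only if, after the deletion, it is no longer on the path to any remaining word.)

3

After clearing the end-marker at "biorjwms", prune upward until reaching a node still needed by another word.
The suffix "wms" (3 nodes) is used only by "biorjwms"; the node for "biorj" still has the child "s", so pruning stops there.
Nodes removed: 3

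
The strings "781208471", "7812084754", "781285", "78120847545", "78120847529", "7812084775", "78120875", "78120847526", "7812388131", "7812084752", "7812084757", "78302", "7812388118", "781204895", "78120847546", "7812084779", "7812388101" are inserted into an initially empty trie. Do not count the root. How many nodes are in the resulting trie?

41

Insert word by word; a character creates a node only if that edge doesn't already exist:
  "781208471" → 9 new (7, 8, 1, 2, 0, 8, 4, 7, 1)
  "7812084754" → prefix "78120847" already present; 2 new (5, 4)
  "781285" → prefix "7812" already present; 2 new (8, 5)
  "78120847545" → prefix "7812084754" already present; 1 new (5)
  "78120847529" → prefix "781208475" already present; 2 new (2, 9)
  "7812084775" → prefix "78120847" already present; 2 new (7, 5)
  "78120875" → prefix "781208" already present; 2 new (7, 5)
  "78120847526" → prefix "7812084752" already present; 1 new (6)
  "7812388131" → prefix "7812" already present; 6 new (3, 8, 8, 1, 3, 1)
  "7812084752" → prefix "7812084752" already present; 0 new (none)
  "7812084757" → prefix "781208475" already present; 1 new (7)
  "78302" → prefix "78" already present; 3 new (3, 0, 2)
  "7812388118" → prefix "78123881" already present; 2 new (1, 8)
  "781204895" → prefix "78120" already present; 4 new (4, 8, 9, 5)
  "78120847546" → prefix "7812084754" already present; 1 new (6)
  "7812084779" → prefix "781208477" already present; 1 new (9)
  "7812388101" → prefix "78123881" already present; 2 new (0, 1)
Total nodes = 9 + 2 + 2 + 1 + 2 + 2 + 2 + 1 + 6 + 0 + 1 + 3 + 2 + 4 + 1 + 1 + 2 = 41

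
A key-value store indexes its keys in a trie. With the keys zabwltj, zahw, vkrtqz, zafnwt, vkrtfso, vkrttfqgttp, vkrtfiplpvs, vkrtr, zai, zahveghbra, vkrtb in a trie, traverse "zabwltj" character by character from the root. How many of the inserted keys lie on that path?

Walk "zabwltj" from the root; an end-of-word marker is hit whenever a stored word is a prefix of "zabwltj".
Prefixes of the query that are stored words: "zabwltj"
Count: 1

1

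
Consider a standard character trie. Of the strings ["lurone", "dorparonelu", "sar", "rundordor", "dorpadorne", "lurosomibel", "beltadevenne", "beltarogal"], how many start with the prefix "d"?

2

Traverse to the node for "d", then collect every word in that subtree.
Words under "d": dorpadorne, dorparonelu
Count: 2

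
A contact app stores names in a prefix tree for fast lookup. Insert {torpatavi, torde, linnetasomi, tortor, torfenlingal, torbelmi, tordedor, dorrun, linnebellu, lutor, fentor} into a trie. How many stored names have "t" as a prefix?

6

Filter for entries beginning with "t":
Words under "t": torbelmi, torde, tordedor, torfenlingal, torpatavi, tortor
Count: 6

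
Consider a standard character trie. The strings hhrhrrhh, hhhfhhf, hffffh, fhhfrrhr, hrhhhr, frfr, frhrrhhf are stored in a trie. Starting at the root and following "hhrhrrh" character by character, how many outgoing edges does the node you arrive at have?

Follow the path "hhrhrrh" to its node, then look at its outgoing edges.
Distinct next characters after "hhrhrrh": h.
That node has 1 child edge.

1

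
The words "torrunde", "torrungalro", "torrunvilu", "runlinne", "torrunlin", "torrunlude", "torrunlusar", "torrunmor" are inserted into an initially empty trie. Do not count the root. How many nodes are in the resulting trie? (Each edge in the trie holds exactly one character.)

Insert word by word; a character creates a node only if that edge doesn't already exist:
  "torrunde" → 8 new (t, o, r, r, u, n, d, e)
  "torrungalro" → prefix "torrun" already present; 5 new (g, a, l, r, o)
  "torrunvilu" → prefix "torrun" already present; 4 new (v, i, l, u)
  "runlinne" → 8 new (r, u, n, l, i, n, n, e)
  "torrunlin" → prefix "torrun" already present; 3 new (l, i, n)
  "torrunlude" → prefix "torrunl" already present; 3 new (u, d, e)
  "torrunlusar" → prefix "torrunlu" already present; 3 new (s, a, r)
  "torrunmor" → prefix "torrun" already present; 3 new (m, o, r)
Total nodes = 8 + 5 + 4 + 8 + 3 + 3 + 3 + 3 = 37

37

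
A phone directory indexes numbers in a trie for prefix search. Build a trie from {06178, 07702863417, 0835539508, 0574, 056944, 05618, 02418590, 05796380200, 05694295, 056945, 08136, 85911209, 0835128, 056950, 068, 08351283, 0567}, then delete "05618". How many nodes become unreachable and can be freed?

Walk "05618" from the leaf back toward the root, removing each node that no remaining word uses.
The suffix "18" (2 nodes) is used only by "05618"; the node for "056" still has the child "9", so pruning stops there.
Nodes removed: 2

2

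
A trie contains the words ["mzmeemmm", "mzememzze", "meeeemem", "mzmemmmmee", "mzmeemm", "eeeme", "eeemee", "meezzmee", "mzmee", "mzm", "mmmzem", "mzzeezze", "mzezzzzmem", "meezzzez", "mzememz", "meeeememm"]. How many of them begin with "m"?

14

Traverse to the node for "m", then collect every word in that subtree.
Words under "m": meeeemem, meeeememm, meezzmee, meezzzez, mmmzem, mzememz, mzememzze, mzezzzzmem, mzm, mzmee, mzmeemm, mzmeemmm, mzmemmmmee, mzzeezze
Count: 14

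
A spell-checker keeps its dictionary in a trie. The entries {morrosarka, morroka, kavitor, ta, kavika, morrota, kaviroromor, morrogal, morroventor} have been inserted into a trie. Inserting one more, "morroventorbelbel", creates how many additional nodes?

"morroventor" is already a path in the trie; the remaining "belbel" must be added.
New nodes needed: |"morroventorbelbel"| − 11 = 17 − 11 = 6.

6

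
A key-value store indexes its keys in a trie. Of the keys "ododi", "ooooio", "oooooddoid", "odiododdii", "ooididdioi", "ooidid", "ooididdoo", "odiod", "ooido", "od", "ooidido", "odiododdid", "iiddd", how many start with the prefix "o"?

Filter for entries beginning with "o":
Matches: "od", "odiod", "odiododdid", "odiododdii", "ododi", "ooidid", "ooididdioi", "ooididdoo", "ooidido", "ooido", "ooooio", "oooooddoid"
Count: 12

12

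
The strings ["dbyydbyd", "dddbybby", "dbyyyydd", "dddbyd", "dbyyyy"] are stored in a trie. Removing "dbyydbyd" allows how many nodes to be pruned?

A node on "dbyydbyd"'s path can go only if nothing else ends at it or branches off below it.
The suffix "dbyd" (4 nodes) is used only by "dbyydbyd"; the node for "dbyy" still has the child "y", so pruning stops there.
Nodes removed: 4

4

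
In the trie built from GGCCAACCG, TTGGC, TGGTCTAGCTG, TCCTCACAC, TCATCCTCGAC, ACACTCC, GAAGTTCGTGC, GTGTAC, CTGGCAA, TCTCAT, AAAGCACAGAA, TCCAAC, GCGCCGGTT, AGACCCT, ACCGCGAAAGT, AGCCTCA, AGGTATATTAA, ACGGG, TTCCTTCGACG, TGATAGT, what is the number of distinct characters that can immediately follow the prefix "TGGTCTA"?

1

Follow the path "TGGTCTA" to its node, then look at its outgoing edges.
Characters that immediately follow "TGGTCTA" among the stored strings: {G}.
That node has 1 child edge.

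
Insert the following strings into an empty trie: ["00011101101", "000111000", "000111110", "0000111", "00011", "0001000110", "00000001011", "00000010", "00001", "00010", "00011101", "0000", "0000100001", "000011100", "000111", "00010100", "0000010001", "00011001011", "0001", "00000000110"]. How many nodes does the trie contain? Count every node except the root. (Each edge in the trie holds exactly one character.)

60

Trace insertions, counting only characters that open a new branch:
  "00011101101" → 11 new (0, 0, 0, 1, 1, 1, 0, 1, 1, 0, 1)
  "000111000" → prefix "0001110" already present; 2 new (0, 0)
  "000111110" → prefix "000111" already present; 3 new (1, 1, 0)
  "0000111" → prefix "000" already present; 4 new (0, 1, 1, 1)
  "00011" → prefix "00011" already present; 0 new (none)
  "0001000110" → prefix "0001" already present; 6 new (0, 0, 0, 1, 1, 0)
  "00000001011" → prefix "0000" already present; 7 new (0, 0, 0, 1, 0, 1, 1)
  "00000010" → prefix "000000" already present; 2 new (1, 0)
  "00001" → prefix "00001" already present; 0 new (none)
  "00010" → prefix "00010" already present; 0 new (none)
  "00011101" → prefix "00011101" already present; 0 new (none)
  "0000" → prefix "0000" already present; 0 new (none)
  "0000100001" → prefix "00001" already present; 5 new (0, 0, 0, 0, 1)
  "000011100" → prefix "0000111" already present; 2 new (0, 0)
  "000111" → prefix "000111" already present; 0 new (none)
  "00010100" → prefix "00010" already present; 3 new (1, 0, 0)
  "0000010001" → prefix "00000" already present; 5 new (1, 0, 0, 0, 1)
  "00011001011" → prefix "00011" already present; 6 new (0, 0, 1, 0, 1, 1)
  "0001" → prefix "0001" already present; 0 new (none)
  "00000000110" → prefix "0000000" already present; 4 new (0, 1, 1, 0)
Total nodes = 11 + 2 + 3 + 4 + 0 + 6 + 7 + 2 + 0 + 0 + 0 + 0 + 5 + 2 + 0 + 3 + 5 + 6 + 0 + 4 = 60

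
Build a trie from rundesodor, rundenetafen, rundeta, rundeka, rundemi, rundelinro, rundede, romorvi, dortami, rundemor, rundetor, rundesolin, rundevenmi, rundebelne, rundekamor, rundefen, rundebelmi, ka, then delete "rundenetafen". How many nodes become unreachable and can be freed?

7

After clearing the end-marker at "rundenetafen", prune upward until reaching a node still needed by another word.
The suffix "netafen" (7 nodes) is used only by "rundenetafen"; the node for "runde" still has the child "s", so pruning stops there.
Nodes removed: 7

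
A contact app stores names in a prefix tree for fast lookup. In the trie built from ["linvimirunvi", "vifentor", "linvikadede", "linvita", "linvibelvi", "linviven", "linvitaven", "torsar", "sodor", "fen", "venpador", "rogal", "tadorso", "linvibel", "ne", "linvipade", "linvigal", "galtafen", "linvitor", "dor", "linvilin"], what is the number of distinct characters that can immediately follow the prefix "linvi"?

8

Follow the path "linvi" to its node, then look at its outgoing edges.
Characters that immediately follow "linvi" among the stored strings: {b, g, k, l, m, p, t, v}.
That node has 8 child edges.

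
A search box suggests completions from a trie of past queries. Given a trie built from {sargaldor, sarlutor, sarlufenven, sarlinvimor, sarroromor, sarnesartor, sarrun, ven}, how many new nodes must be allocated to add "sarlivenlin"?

The longest prefix of "sarlivenlin" already in the trie is "sarli" (length 5).
So 11 − 5 = 6 new nodes.

6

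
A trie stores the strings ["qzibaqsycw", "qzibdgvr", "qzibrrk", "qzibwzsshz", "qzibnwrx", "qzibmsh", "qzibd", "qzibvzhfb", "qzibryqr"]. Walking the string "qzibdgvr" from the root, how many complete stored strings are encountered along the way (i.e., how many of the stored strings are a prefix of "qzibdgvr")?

2

Walk "qzibdgvr" from the root; an end-of-word marker is hit whenever a stored word is a prefix of "qzibdgvr".
Prefixes of the query that are stored words: "qzibd", "qzibdgvr"
Count: 2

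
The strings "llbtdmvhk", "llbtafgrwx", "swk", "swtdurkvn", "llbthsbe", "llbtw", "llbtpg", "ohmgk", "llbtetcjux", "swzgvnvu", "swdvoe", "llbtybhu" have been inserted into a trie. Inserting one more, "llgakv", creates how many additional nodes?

The longest prefix of "llgakv" already in the trie is "ll" (length 2).
New nodes needed: |"llgakv"| − 2 = 6 − 2 = 4.

4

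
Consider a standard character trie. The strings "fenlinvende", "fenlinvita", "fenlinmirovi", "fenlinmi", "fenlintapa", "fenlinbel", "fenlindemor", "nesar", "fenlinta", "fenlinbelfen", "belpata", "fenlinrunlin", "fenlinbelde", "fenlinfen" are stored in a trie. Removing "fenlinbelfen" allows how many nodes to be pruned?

A node on "fenlinbelfen"'s path can go only if nothing else ends at it or branches off below it.
The suffix "fen" (3 nodes) is used only by "fenlinbelfen"; the node for "fenlinbel" still has the child "d", so pruning stops there.
Nodes removed: 3

3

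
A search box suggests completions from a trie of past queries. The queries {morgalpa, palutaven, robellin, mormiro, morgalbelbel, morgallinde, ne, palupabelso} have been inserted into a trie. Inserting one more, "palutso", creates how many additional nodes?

"palut" is already a path in the trie; the remaining "so" must be added.
Each of the 2 remaining characters creates one node.

2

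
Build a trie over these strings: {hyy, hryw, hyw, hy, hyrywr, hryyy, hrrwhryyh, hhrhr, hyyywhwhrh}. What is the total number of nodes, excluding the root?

31

Trie structure (* marks end of a word):
(root)
└─ h
   ├─ h
   │  └─ r
   │     └─ h
   │        └─ r *
   ├─ r
   │  ├─ r
   │  │  └─ w
   │  │     └─ h
   │  │        └─ r
   │  │           └─ y
   │  │              └─ y
   │  │                 └─ h *
   │  └─ y
   │     ├─ w *
   │     └─ y
   │        └─ y *
   └─ y *
      ├─ r
      │  └─ y
      │     └─ w
      │        └─ r *
      ├─ w *
      └─ y *
         └─ y
            └─ w
               └─ h
                  └─ w
                     └─ h
                        └─ r
                           └─ h *
Counting every labelled node above: 31.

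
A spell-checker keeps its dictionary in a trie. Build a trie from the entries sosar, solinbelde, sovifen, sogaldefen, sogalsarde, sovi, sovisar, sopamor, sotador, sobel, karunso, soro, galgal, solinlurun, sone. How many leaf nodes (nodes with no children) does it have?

14

Leaves are exactly the stored words that no other stored word extends.
Those words: "galgal", "karunso", "sobel", "sogaldefen", "sogalsarde", "solinbelde", "solinlurun", "sone", "sopamor", "soro", "sosar", "sotador", "sovifen", "sovisar"
Leaf count: 14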